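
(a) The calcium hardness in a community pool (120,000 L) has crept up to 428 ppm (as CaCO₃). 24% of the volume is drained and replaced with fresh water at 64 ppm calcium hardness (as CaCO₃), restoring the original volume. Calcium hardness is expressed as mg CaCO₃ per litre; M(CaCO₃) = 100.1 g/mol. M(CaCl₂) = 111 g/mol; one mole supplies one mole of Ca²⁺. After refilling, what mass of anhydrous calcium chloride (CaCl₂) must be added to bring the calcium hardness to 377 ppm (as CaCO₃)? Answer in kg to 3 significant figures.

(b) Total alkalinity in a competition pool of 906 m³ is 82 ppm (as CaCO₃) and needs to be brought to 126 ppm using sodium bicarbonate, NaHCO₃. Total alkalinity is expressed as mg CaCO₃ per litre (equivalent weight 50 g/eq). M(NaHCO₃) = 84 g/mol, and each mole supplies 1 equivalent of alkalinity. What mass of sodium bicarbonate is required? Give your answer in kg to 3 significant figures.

(a) After draining 24% and refilling: 428 × 0.76 + 64 × 0.24 = 340.64 ppm.
(a) Deficit to target: 377 − 340.64 = 36.36 mg/L.
(a) As CaCO₃: 36.36 mg/L × 120,000 L = 4363 g; ÷ 100.1 = 43.59 mol Ca²⁺.
(a) Mass: 43.59 × 111 = 4838 g.

(b) Volume: 906 m³ = 906,000 L.
(b) Alkalinity to add: (126 − 82) = 44 mg/L as CaCO₃ × 906,000 L = 39,860 g as CaCO₃.
(b) Equivalents: 39,860 g ÷ 50 g/eq = 797.3 eq.
(b) NaHCO₃ supplies 1 eq per mole → 797.3 mol.
(b) Mass: 797.3 mol × 84 g/mol = 66,970 g.

(a) 4.84 kg; (b) 67.0 kg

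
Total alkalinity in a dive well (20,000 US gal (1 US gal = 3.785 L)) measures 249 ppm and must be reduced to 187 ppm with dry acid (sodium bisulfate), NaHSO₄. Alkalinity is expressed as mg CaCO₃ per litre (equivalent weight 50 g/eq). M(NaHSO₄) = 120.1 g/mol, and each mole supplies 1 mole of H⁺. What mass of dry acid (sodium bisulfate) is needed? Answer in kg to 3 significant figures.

Volume: 20,000 US gal × 3.785 L/gal = 75,700 L.
Alkalinity to neutralize: (249 − 187) = 62 mg/L as CaCO₃ × 75,700 L = 4693 g as CaCO₃.
Equivalents of H⁺ required: 4693 ÷ 50 g/eq = 93.87 eq = 93.87 mol NaHSO₄.
Mass of NaHSO₄: 93.87 × 120.1 = 11,270 g.

11.3 kg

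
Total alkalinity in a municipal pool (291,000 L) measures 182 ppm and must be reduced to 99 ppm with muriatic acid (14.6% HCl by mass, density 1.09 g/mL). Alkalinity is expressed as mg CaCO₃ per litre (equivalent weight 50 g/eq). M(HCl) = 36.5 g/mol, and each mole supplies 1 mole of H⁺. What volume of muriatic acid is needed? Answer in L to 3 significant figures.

Alkalinity to neutralize: (182 − 99) = 83 mg/L as CaCO₃ × 291,000 L = 24,150 g as CaCO₃.
Equivalents of H⁺ required: 24,150 ÷ 50 g/eq = 483.1 eq = 483.1 mol HCl.
Mass of HCl: 483.1 × 36.5 = 17,630 g.
Mass of 14.6% solution: 17,630 / 0.146 = 120,800 g.
Volume: 120,800 g ÷ 1.09 g/mL = 110,800 mL.

111 L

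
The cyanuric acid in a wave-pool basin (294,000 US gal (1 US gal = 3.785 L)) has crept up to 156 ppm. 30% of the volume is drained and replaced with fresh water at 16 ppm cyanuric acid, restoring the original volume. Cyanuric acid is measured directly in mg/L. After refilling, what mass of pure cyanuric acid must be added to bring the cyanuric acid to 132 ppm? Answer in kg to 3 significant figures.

20.0 kg

Volume: 294,000 US gal × 3.785 L/gal = 1,112,790 L.
After draining 30% and refilling: 156 × 0.70 + 16 × 0.30 = 114 ppm.
Deficit to target: 132 − 114 = 18 mg/L.
Mass: 18 mg/L × 1,112,790 L = 20,030 g cyanuric acid.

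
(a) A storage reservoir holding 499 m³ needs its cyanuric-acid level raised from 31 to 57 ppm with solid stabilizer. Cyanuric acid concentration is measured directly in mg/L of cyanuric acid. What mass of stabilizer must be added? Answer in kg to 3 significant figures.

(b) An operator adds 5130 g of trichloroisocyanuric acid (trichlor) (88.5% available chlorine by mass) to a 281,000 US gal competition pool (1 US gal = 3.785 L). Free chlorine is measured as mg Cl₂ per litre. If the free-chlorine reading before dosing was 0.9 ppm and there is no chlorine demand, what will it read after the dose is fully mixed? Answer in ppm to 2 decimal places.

(a) Volume: 499 m³ = 499,000 L.
(a) CYA to add: (57 − 31) = 26 mg/L × 499,000 L = 12,970 g cyanuric acid.

(b) Volume: 281,000 US gal × 3.785 L/gal = 1,063,585 L.
(b) Available chlorine delivered: 5130 g × 0.885 = 4540 g as Cl₂.
(b) Concentration rise: 4540 g / 1,063,585 L = 4.269 mg/L = 4.27 ppm.
(b) Final FC: 0.9 + 4.27 = 5.17 ppm.

(a) 13.0 kg; (b) 5.17 ppm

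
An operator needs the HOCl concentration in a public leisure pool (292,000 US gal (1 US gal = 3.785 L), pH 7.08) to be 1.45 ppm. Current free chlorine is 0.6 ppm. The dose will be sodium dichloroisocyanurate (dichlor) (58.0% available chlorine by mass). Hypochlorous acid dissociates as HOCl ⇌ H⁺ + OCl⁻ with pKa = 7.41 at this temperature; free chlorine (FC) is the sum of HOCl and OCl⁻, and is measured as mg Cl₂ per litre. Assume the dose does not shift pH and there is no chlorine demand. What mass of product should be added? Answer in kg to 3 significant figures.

2.91 kg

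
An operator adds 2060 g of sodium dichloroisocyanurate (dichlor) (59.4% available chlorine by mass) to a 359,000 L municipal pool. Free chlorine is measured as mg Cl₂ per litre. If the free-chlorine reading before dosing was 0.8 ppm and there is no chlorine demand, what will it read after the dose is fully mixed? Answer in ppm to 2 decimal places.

4.21 ppm

Available chlorine delivered: 2060 g × 0.594 = 1224 g as Cl₂.
Concentration rise: 1224 g / 359,000 L = 3.408 mg/L = 3.41 ppm.
Final FC: 0.8 + 3.41 = 4.21 ppm.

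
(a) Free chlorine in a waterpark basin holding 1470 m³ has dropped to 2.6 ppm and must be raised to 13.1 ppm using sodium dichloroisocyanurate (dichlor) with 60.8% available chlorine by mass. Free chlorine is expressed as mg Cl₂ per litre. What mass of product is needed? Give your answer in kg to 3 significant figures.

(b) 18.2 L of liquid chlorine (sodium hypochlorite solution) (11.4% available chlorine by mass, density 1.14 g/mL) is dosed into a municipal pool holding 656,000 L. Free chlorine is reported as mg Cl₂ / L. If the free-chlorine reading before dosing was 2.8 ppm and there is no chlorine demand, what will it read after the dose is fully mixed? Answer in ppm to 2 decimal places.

(a) Volume: 1470 m³ = 1,470,000 L.
(a) Chlorine deficit: 13.1 − 2.6 = 10.5 ppm = 10.5 mg/L as Cl₂.
(a) Cl₂ equivalent needed: 10.5 mg/L × 1,470,000 L = 15,440,000 mg = 15,440 g.
(a) Product at 60.8% available chlorine: 15,440 / 0.608 = 25,390 g.

(b) Mass of solution: 18.2 L × 1000 mL/L × 1.14 g/mL = 20,750 g.
(b) Available chlorine delivered: 20,750 g × 0.114 = 2365 g as Cl₂.
(b) Concentration rise: 2365 g / 656,000 L = 3.606 mg/L = 3.61 ppm.
(b) Final FC: 2.8 + 3.61 = 6.41 ppm.

(a) 25.4 kg; (b) 6.41 ppm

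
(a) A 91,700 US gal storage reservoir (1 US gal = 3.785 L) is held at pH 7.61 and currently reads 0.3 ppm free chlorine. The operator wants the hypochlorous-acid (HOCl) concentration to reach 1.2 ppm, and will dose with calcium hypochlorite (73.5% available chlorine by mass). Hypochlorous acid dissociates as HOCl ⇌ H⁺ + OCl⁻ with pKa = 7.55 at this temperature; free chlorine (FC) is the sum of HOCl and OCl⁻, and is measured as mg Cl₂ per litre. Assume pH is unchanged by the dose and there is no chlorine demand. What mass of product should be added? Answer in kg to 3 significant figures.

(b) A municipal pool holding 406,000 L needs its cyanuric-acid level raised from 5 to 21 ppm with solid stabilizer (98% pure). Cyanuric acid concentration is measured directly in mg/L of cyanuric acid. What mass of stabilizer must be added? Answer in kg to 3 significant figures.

(a) 1.08 kg; (b) 6.63 kg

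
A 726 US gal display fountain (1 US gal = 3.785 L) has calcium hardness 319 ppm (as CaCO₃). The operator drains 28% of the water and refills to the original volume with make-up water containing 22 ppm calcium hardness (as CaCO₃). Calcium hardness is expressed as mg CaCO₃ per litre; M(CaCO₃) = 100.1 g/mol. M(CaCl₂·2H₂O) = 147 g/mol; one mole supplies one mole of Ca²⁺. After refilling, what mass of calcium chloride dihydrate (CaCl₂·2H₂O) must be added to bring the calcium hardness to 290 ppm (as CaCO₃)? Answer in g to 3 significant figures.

Volume: 726 US gal × 3.785 L/gal = 2,748 L.
After draining 28% and refilling: 319 × 0.72 + 22 × 0.28 = 235.84 ppm.
Deficit to target: 290 − 235.84 = 54.16 mg/L.
As CaCO₃: 54.16 mg/L × 2,748 L = 148.8 g; ÷ 100.1 = 1.487 mol Ca²⁺.
Mass: 1.487 × 147 = 218.6 g.

219 g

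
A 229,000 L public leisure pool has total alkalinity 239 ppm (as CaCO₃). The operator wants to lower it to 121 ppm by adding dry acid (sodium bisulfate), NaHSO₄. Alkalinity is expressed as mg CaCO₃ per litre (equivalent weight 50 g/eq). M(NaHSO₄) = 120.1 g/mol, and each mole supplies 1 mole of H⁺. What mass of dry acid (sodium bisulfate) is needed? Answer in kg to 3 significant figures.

64.9 kg

Alkalinity to neutralize: (239 − 121) = 118 mg/L as CaCO₃ × 229,000 L = 27,020 g as CaCO₃.
Equivalents of H⁺ required: 27,020 ÷ 50 g/eq = 540.4 eq = 540.4 mol NaHSO₄.
Mass of NaHSO₄: 540.4 × 120.1 = 64,910 g.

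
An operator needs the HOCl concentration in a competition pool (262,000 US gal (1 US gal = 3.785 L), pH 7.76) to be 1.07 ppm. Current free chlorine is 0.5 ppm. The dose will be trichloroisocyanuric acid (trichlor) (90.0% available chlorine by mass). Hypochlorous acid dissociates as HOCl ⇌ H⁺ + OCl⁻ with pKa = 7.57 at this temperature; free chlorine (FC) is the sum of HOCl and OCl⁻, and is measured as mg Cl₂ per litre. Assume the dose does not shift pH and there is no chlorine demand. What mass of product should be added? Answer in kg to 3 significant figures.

2.45 kg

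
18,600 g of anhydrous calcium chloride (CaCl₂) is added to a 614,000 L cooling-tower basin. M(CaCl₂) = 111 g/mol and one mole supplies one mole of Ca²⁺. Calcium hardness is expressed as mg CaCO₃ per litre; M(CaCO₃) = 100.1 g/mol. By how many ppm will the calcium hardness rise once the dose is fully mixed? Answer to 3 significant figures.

27.3 ppm

Moles of Ca²⁺: 18,600 g ÷ 111 g/mol = 167.6 mol.
As CaCO₃: 167.6 mol × 100.1 g/mol = 16,770 g.
Rise: 16,770 g / 614,000 L × 1000 = 27.32 mg/L.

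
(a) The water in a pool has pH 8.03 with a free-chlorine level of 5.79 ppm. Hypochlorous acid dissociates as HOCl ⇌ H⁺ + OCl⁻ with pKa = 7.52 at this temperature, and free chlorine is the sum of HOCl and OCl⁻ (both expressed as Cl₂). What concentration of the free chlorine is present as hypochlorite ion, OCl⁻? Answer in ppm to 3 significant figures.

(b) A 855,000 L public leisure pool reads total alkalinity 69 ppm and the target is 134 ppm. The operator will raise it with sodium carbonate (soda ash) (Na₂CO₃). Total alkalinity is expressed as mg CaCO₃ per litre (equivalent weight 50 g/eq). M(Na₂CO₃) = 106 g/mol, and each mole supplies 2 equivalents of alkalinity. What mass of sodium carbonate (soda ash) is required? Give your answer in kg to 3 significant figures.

(a) 4.42 ppm; (b) 58.9 kg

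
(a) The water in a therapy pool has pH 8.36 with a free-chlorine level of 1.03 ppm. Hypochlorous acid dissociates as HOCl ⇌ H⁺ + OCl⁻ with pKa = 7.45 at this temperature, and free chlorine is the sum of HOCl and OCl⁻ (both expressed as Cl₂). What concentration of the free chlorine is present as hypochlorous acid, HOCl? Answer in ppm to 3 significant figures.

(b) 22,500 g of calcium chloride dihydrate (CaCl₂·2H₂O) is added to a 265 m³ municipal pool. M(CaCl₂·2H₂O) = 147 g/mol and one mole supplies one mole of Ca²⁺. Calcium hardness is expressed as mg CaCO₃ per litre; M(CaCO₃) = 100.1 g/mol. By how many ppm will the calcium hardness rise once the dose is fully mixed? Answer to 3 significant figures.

(a) [OCl⁻]/[HOCl] = 10^(pH − pKa) = 10^(8.36 − 7.45) = 10^0.91 = 8.128.
(a) Fraction as HOCl = 1 / (1 + 8.128) = 0.1095.
(a) HOCl = 0.1095 × 1.03 ppm = 0.1128 ppm.

(b) Volume: 265 m³ = 265,000 L.
(b) Moles of Ca²⁺: 22,500 g ÷ 147 g/mol = 153.1 mol.
(b) As CaCO₃: 153.1 mol × 100.1 g/mol = 15,320 g.
(b) Rise: 15,320 g / 265,000 L × 1000 = 57.82 mg/L.

(a) 0.113 ppm; (b) 57.8 ppm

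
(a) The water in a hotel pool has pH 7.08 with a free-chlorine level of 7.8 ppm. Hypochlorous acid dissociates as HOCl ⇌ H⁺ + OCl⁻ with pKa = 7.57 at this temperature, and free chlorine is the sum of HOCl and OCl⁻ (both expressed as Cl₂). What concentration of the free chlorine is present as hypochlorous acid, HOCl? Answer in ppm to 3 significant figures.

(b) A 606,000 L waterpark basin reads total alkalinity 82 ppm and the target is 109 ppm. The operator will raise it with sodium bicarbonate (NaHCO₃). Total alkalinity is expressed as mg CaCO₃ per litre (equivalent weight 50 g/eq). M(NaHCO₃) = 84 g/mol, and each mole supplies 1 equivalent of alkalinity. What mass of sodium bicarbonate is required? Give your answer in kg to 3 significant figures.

(a) 5.89 ppm; (b) 27.5 kg

(a) [OCl⁻]/[HOCl] = 10^(pH − pKa) = 10^(7.08 − 7.57) = 10^-0.49 = 0.3236.
(a) Fraction as HOCl = 1 / (1 + 0.3236) = 0.7555.
(a) HOCl = 0.7555 × 7.8 ppm = 5.893 ppm.

(b) Alkalinity to add: (109 − 82) = 27 mg/L as CaCO₃ × 606,000 L = 16,360 g as CaCO₃.
(b) Equivalents: 16,360 g ÷ 50 g/eq = 327.2 eq.
(b) NaHCO₃ supplies 1 eq per mole → 327.2 mol.
(b) Mass: 327.2 mol × 84 g/mol = 27,490 g.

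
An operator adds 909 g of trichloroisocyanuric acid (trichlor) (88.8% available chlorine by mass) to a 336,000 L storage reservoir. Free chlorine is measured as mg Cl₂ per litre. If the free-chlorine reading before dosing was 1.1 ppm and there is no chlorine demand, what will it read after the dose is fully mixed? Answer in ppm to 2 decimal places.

Available chlorine delivered: 909 g × 0.888 = 807.2 g as Cl₂.
Concentration rise: 807.2 g / 336,000 L = 2.402 mg/L = 2.40 ppm.
Final FC: 1.1 + 2.40 = 3.50 ppm.

3.50 ppm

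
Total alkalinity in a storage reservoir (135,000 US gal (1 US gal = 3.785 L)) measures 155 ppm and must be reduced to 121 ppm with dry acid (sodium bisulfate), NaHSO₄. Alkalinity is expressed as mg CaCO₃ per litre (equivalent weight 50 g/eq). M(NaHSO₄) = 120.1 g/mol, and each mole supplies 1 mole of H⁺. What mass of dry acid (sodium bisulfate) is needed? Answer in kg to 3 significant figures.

Volume: 135,000 US gal × 3.785 L/gal = 510,975 L.
Alkalinity to neutralize: (155 − 121) = 34 mg/L as CaCO₃ × 510,975 L = 17,370 g as CaCO₃.
Equivalents of H⁺ required: 17,370 ÷ 50 g/eq = 347.5 eq = 347.5 mol NaHSO₄.
Mass of NaHSO₄: 347.5 × 120.1 = 41,730 g.

41.7 kg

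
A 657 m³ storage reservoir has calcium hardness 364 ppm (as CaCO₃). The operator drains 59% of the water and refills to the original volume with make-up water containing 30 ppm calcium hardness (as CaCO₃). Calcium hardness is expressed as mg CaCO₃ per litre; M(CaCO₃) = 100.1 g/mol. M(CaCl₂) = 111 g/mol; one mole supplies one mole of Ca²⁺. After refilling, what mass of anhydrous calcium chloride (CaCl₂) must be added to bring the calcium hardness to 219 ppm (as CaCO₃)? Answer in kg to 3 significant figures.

37.9 kg

Volume: 657 m³ = 657,000 L.
After draining 59% and refilling: 364 × 0.41 + 30 × 0.59 = 166.94 ppm.
Deficit to target: 219 − 166.94 = 52.06 mg/L.
As CaCO₃: 52.06 mg/L × 657,000 L = 34,200 g; ÷ 100.1 = 341.7 mol Ca²⁺.
Mass: 341.7 × 111 = 37,930 g.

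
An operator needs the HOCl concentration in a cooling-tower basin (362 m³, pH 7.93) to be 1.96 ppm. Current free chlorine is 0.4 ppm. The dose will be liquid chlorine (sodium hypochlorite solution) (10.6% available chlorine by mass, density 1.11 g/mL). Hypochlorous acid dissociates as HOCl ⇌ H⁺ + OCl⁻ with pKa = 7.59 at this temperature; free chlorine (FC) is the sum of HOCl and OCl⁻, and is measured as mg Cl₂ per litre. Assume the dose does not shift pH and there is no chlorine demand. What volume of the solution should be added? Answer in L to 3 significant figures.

18.0 L

Volume: 362 m³ = 362,000 L.
[OCl⁻]/[HOCl] = 10^(pH − pKa) = 10^(7.93 − 7.59) = 2.188; fraction as HOCl = 1/(1 + 2.188) = 0.3137.
Free chlorine required for 1.96 ppm HOCl: 1.96 / 0.3137 = 6.248 ppm.
FC to add: 6.248 − 0.4 = 5.848 mg/L as Cl₂.
Cl₂ equivalent: 5.848 mg/L × 362,000 L = 2117 g.
Product at 10.6% available Cl: 2117 / 0.106 = 19,970 g.
Volume: 19,970 g ÷ 1.11 g/mL = 17,990 mL.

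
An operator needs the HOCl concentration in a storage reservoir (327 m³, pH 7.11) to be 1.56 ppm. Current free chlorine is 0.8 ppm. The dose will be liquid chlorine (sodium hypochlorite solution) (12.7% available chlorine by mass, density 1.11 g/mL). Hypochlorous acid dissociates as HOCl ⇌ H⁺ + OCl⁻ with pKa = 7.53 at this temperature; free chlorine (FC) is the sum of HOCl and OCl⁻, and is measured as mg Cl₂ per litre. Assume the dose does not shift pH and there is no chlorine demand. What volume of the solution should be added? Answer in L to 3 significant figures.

3.14 L

Volume: 327 m³ = 327,000 L.
[OCl⁻]/[HOCl] = 10^(pH − pKa) = 10^(7.11 − 7.53) = 0.3802; fraction as HOCl = 1/(1 + 0.3802) = 0.7245.
Free chlorine required for 1.56 ppm HOCl: 1.56 / 0.7245 = 2.153 ppm.
FC to add: 2.153 − 0.8 = 1.353 mg/L as Cl₂.
Cl₂ equivalent: 1.353 mg/L × 327,000 L = 442.5 g.
Product at 12.7% available Cl: 442.5 / 0.127 = 3484 g.
Volume: 3484 g ÷ 1.11 g/mL = 3139 mL.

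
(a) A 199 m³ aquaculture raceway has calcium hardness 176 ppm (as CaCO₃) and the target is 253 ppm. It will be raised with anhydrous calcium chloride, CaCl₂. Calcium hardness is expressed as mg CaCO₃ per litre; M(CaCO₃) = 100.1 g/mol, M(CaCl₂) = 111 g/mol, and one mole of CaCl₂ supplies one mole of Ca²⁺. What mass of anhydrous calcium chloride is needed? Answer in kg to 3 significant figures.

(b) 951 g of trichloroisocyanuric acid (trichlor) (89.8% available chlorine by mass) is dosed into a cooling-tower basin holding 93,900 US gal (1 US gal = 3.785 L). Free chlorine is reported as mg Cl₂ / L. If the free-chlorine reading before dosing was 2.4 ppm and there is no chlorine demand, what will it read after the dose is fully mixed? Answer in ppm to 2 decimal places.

(a) 17.0 kg; (b) 4.80 ppm

(a) Volume: 199 m³ = 199,000 L.
(a) Hardness to add: (253 − 176) = 77 mg/L as CaCO₃ × 199,000 L = 15,320 g as CaCO₃.
(a) Moles of Ca²⁺ (1 mol Ca²⁺ ≡ 1 mol CaCO₃): 15,320 / 100.1 g/mol = 153.1 mol.
(a) Mass of CaCl₂: 153.1 × 111 = 16,990 g.

(b) Volume: 93,900 US gal × 3.785 L/gal = 355,412 L.
(b) Available chlorine delivered: 951 g × 0.898 = 854 g as Cl₂.
(b) Concentration rise: 854 g / 355,412 L = 2.403 mg/L = 2.40 ppm.
(b) Final FC: 2.4 + 2.40 = 4.80 ppm.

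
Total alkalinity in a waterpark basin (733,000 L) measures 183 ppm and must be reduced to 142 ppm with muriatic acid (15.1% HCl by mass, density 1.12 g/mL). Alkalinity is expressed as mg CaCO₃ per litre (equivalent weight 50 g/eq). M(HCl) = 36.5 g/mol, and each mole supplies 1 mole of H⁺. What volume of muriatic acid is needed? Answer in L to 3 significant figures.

Alkalinity to neutralize: (183 − 142) = 41 mg/L as CaCO₃ × 733,000 L = 30,050 g as CaCO₃.
Equivalents of H⁺ required: 30,050 ÷ 50 g/eq = 601.1 eq = 601.1 mol HCl.
Mass of HCl: 601.1 × 36.5 = 21,940 g.
Mass of 15.1% solution: 21,940 / 0.151 = 145,300 g.
Volume: 145,300 g ÷ 1.12 g/mL = 129,700 mL.

130 L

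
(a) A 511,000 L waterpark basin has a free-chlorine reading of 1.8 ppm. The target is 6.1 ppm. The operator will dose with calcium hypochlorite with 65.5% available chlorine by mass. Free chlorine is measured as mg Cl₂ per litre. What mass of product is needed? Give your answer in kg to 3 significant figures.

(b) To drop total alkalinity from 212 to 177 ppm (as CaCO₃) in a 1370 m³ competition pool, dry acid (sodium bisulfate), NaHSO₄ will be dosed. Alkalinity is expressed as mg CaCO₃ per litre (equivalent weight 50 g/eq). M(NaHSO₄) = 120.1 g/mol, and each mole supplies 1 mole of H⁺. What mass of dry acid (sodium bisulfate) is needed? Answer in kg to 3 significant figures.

(a) Chlorine deficit: 6.1 − 1.8 = 4.3 ppm = 4.3 mg/L as Cl₂.
(a) Cl₂ equivalent needed: 4.3 mg/L × 511,000 L = 2,197,000 mg = 2197 g.
(a) Product at 65.5% available chlorine: 2197 / 0.655 = 3355 g.

(b) Volume: 1370 m³ = 1,370,000 L.
(b) Alkalinity to neutralize: (212 − 177) = 35 mg/L as CaCO₃ × 1,370,000 L = 47,950 g as CaCO₃.
(b) Equivalents of H⁺ required: 47,950 ÷ 50 g/eq = 959 eq = 959 mol NaHSO₄.
(b) Mass of NaHSO₄: 959 × 120.1 = 115,200 g.

(a) 3.35 kg; (b) 115 kg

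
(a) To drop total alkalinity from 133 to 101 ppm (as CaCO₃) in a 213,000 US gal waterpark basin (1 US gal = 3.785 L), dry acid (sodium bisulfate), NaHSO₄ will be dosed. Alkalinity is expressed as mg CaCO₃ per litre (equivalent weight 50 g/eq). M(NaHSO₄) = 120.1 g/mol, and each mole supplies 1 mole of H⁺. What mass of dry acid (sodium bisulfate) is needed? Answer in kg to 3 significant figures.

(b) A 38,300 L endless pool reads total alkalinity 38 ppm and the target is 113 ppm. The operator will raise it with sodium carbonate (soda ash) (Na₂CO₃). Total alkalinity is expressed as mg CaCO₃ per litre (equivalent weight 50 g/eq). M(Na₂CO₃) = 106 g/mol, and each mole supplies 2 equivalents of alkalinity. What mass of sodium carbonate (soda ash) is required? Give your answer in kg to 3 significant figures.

(a) Volume: 213,000 US gal × 3.785 L/gal = 806,205 L.
(a) Alkalinity to neutralize: (133 − 101) = 32 mg/L as CaCO₃ × 806,205 L = 25,800 g as CaCO₃.
(a) Equivalents of H⁺ required: 25,800 ÷ 50 g/eq = 516 eq = 516 mol NaHSO₄.
(a) Mass of NaHSO₄: 516 × 120.1 = 61,970 g.

(b) Alkalinity to add: (113 − 38) = 75 mg/L as CaCO₃ × 38,300 L = 2872 g as CaCO₃.
(b) Equivalents: 2872 g ÷ 50 g/eq = 57.45 eq.
(b) Each mole of Na₂CO₃ supplies 2 eq, so 57.45 / 2 = 28.73 mol.
(b) Mass: 28.73 mol × 106 g/mol = 3045 g.

(a) 62.0 kg; (b) 3.04 kg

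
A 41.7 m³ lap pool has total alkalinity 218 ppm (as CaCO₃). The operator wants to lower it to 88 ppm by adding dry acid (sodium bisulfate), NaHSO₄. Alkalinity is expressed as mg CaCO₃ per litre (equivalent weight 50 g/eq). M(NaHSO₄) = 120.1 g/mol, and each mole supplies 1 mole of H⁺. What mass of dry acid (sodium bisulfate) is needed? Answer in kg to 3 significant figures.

13.0 kg

Volume: 41.7 m³ = 41,700 L.
Alkalinity to neutralize: (218 − 88) = 130 mg/L as CaCO₃ × 41,700 L = 5421 g as CaCO₃.
Equivalents of H⁺ required: 5421 ÷ 50 g/eq = 108.4 eq = 108.4 mol NaHSO₄.
Mass of NaHSO₄: 108.4 × 120.1 = 13,020 g.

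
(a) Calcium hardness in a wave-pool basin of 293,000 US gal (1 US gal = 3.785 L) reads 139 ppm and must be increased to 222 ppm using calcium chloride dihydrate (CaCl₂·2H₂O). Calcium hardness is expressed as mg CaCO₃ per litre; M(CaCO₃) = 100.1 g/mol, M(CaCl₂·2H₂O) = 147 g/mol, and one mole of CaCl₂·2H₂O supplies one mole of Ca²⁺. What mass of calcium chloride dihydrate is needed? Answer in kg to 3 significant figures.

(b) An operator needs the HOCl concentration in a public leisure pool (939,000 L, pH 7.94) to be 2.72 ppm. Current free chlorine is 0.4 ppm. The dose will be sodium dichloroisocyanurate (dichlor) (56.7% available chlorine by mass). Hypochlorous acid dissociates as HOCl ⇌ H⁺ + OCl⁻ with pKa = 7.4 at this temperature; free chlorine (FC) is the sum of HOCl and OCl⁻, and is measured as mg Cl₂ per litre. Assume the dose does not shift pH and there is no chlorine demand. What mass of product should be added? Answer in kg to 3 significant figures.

(a) 135 kg; (b) 19.5 kg

(a) Volume: 293,000 US gal × 3.785 L/gal = 1,109,005 L.
(a) Hardness to add: (222 − 139) = 83 mg/L as CaCO₃ × 1,109,005 L = 92,050 g as CaCO₃.
(a) Moles of Ca²⁺ (1 mol Ca²⁺ ≡ 1 mol CaCO₃): 92,050 / 100.1 g/mol = 919.6 mol.
(a) Mass of CaCl₂·2H₂O: 919.6 × 147 = 135,200 g.

(b) [OCl⁻]/[HOCl] = 10^(pH − pKa) = 10^(7.94 − 7.4) = 3.467; fraction as HOCl = 1/(1 + 3.467) = 0.2238.
(b) Free chlorine required for 2.72 ppm HOCl: 2.72 / 0.2238 = 12.15 ppm.
(b) FC to add: 12.15 − 0.4 = 11.75 mg/L as Cl₂.
(b) Cl₂ equivalent: 11.75 mg/L × 939,000 L = 11,030 g.
(b) Product at 56.7% available Cl: 11,030 / 0.567 = 19,460 g.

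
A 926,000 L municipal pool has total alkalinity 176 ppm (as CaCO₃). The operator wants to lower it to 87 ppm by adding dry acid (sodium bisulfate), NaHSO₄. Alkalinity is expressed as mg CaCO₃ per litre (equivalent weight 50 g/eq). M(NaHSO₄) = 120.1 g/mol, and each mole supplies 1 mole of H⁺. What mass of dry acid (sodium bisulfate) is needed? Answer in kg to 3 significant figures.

198 kg

Alkalinity to neutralize: (176 − 87) = 89 mg/L as CaCO₃ × 926,000 L = 82,410 g as CaCO₃.
Equivalents of H⁺ required: 82,410 ÷ 50 g/eq = 1648 eq = 1648 mol NaHSO₄.
Mass of NaHSO₄: 1648 × 120.1 = 198,000 g.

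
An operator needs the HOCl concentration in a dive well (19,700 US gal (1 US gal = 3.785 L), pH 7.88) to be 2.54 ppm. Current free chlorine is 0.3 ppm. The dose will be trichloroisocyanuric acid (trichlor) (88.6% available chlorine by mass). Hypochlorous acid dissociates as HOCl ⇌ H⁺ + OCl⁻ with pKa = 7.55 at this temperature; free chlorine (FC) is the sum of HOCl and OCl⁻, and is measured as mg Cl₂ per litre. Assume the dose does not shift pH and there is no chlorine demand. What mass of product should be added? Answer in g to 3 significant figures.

Volume: 19,700 US gal × 3.785 L/gal = 74,564 L.
[OCl⁻]/[HOCl] = 10^(pH − pKa) = 10^(7.88 − 7.55) = 2.138; fraction as HOCl = 1/(1 + 2.138) = 0.3187.
Free chlorine required for 2.54 ppm HOCl: 2.54 / 0.3187 = 7.97 ppm.
FC to add: 7.97 − 0.3 = 7.67 mg/L as Cl₂.
Cl₂ equivalent: 7.67 mg/L × 74,564 L = 571.9 g.
Product at 88.6% available Cl: 571.9 / 0.886 = 645.5 g.

646 g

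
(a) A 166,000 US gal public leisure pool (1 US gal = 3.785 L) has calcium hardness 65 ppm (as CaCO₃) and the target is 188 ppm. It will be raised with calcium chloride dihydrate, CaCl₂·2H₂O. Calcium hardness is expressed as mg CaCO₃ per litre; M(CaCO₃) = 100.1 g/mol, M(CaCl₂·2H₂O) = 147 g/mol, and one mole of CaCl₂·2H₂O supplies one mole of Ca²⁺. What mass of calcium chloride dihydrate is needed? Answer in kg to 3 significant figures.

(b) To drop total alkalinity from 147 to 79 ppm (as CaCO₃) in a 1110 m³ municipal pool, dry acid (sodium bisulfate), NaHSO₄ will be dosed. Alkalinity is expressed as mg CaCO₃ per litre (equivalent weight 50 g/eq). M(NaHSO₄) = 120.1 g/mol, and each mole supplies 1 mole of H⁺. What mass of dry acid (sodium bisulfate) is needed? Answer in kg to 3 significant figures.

(a) 113 kg; (b) 181 kg

(a) Volume: 166,000 US gal × 3.785 L/gal = 628,310 L.
(a) Hardness to add: (188 − 65) = 123 mg/L as CaCO₃ × 628,310 L = 77,280 g as CaCO₃.
(a) Moles of Ca²⁺ (1 mol Ca²⁺ ≡ 1 mol CaCO₃): 77,280 / 100.1 g/mol = 772 mol.
(a) Mass of CaCl₂·2H₂O: 772 × 147 = 113,500 g.

(b) Volume: 1110 m³ = 1,110,000 L.
(b) Alkalinity to neutralize: (147 − 79) = 68 mg/L as CaCO₃ × 1,110,000 L = 75,480 g as CaCO₃.
(b) Equivalents of H⁺ required: 75,480 ÷ 50 g/eq = 1510 eq = 1510 mol NaHSO₄.
(b) Mass of NaHSO₄: 1510 × 120.1 = 181,300 g.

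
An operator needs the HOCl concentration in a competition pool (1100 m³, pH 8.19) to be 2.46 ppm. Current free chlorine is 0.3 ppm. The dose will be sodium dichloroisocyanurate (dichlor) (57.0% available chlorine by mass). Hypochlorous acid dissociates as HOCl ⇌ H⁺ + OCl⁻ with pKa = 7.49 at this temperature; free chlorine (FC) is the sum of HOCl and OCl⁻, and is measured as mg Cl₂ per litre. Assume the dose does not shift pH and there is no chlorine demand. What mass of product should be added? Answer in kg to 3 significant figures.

Volume: 1100 m³ = 1,100,000 L.
[OCl⁻]/[HOCl] = 10^(pH − pKa) = 10^(8.19 − 7.49) = 5.012; fraction as HOCl = 1/(1 + 5.012) = 0.1663.
Free chlorine required for 2.46 ppm HOCl: 2.46 / 0.1663 = 14.79 ppm.
FC to add: 14.79 − 0.3 = 14.49 mg/L as Cl₂.
Cl₂ equivalent: 14.49 mg/L × 1,100,000 L = 15,940 g.
Product at 57.0% available Cl: 15,940 / 0.57 = 27,960 g.

28.0 kg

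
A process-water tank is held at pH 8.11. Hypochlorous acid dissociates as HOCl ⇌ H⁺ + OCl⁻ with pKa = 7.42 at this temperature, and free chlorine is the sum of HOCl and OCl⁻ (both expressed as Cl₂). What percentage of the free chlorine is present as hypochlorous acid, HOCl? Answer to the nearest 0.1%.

17.0%

[OCl⁻]/[HOCl] = 10^(pH − pKa) = 10^(8.11 − 7.42) = 10^0.69 = 4.898.
Fraction as HOCl = 1 / (1 + 4.898) = 0.1696.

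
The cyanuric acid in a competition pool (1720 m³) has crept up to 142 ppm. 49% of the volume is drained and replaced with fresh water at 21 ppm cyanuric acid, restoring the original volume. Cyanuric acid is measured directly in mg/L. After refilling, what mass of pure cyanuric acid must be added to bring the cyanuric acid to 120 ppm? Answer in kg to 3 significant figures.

Volume: 1720 m³ = 1,720,000 L.
After draining 49% and refilling: 142 × 0.51 + 21 × 0.49 = 82.71 ppm.
Deficit to target: 120 − 82.71 = 37.29 mg/L.
Mass: 37.29 mg/L × 1,720,000 L = 64,140 g cyanuric acid.

64.1 kg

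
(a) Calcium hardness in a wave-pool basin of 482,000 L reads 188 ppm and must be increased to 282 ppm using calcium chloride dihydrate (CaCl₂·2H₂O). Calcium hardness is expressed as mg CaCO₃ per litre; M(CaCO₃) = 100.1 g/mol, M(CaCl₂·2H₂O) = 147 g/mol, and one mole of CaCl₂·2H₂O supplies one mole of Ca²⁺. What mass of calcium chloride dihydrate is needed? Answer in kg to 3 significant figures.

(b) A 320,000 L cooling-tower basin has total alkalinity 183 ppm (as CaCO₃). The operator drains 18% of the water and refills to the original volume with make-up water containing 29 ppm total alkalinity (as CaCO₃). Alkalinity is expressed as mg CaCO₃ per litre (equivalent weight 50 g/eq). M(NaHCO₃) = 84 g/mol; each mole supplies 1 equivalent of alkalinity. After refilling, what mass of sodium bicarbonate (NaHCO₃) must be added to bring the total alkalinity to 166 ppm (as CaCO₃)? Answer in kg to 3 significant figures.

(a) Hardness to add: (282 − 188) = 94 mg/L as CaCO₃ × 482,000 L = 45,310 g as CaCO₃.
(a) Moles of Ca²⁺ (1 mol Ca²⁺ ≡ 1 mol CaCO₃): 45,310 / 100.1 g/mol = 452.6 mol.
(a) Mass of CaCl₂·2H₂O: 452.6 × 147 = 66,540 g.

(b) After draining 18% and refilling: 183 × 0.82 + 29 × 0.18 = 155.28 ppm.
(b) Deficit to target: 166 − 155.28 = 10.72 mg/L.
(b) As CaCO₃: 10.72 mg/L × 320,000 L = 3430 g; ÷ 50 g/eq ÷ 1 = 68.61 mol NaHCO₃.
(b) Mass: 68.61 × 84 = 5763 g.

(a) 66.5 kg; (b) 5.76 kg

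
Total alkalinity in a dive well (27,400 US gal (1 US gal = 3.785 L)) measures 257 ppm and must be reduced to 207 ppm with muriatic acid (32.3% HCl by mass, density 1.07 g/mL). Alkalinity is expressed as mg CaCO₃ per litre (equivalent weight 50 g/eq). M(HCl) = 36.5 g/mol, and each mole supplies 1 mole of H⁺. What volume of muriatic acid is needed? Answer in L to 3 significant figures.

11.0 L

Volume: 27,400 US gal × 3.785 L/gal = 103,709 L.
Alkalinity to neutralize: (257 − 207) = 50 mg/L as CaCO₃ × 103,709 L = 5185 g as CaCO₃.
Equivalents of H⁺ required: 5185 ÷ 50 g/eq = 103.7 eq = 103.7 mol HCl.
Mass of HCl: 103.7 × 36.5 = 3785 g.
Mass of 32.3% solution: 3785 / 0.323 = 11,720 g.
Volume: 11,720 g ÷ 1.07 g/mL = 10,950 mL.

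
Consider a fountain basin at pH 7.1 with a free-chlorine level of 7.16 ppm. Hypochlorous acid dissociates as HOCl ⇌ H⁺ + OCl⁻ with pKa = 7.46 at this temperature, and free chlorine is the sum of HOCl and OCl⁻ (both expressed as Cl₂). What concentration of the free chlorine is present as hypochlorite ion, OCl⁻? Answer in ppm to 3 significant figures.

[OCl⁻]/[HOCl] = 10^(pH − pKa) = 10^(7.1 − 7.46) = 10^-0.36 = 0.4365.
Fraction as HOCl = 1 / (1 + 0.4365) = 0.6961.
OCl⁻ = (1 − 0.6961) × 7.16 ppm = 2.176 ppm.

2.18 ppm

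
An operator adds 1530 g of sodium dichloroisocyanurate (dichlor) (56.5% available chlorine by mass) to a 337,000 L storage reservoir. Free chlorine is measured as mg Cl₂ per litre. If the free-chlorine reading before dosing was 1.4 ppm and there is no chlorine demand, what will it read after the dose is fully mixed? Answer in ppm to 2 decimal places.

Available chlorine delivered: 1530 g × 0.565 = 864.4 g as Cl₂.
Concentration rise: 864.4 g / 337,000 L = 2.565 mg/L = 2.57 ppm.
Final FC: 1.4 + 2.57 = 3.97 ppm.

3.97 ppm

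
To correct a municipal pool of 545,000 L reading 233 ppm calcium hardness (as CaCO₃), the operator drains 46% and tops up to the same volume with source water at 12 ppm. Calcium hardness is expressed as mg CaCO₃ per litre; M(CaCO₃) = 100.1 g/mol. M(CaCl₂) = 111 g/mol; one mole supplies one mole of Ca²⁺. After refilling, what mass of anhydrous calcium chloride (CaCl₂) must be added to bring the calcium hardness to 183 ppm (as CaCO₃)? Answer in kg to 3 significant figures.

After draining 46% and refilling: 233 × 0.54 + 12 × 0.46 = 131.34 ppm.
Deficit to target: 183 − 131.34 = 51.66 mg/L.
As CaCO₃: 51.66 mg/L × 545,000 L = 28,150 g; ÷ 100.1 = 281.3 mol Ca²⁺.
Mass: 281.3 × 111 = 31,220 g.

31.2 kg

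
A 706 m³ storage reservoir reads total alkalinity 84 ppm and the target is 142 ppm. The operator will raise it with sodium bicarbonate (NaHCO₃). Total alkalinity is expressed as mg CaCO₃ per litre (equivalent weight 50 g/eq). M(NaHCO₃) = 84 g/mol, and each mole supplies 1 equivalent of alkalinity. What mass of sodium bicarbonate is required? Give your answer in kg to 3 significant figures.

Volume: 706 m³ = 706,000 L.
Alkalinity to add: (142 − 84) = 58 mg/L as CaCO₃ × 706,000 L = 40,950 g as CaCO₃.
Equivalents: 40,950 g ÷ 50 g/eq = 819 eq.
NaHCO₃ supplies 1 eq per mole → 819 mol.
Mass: 819 mol × 84 g/mol = 68,790 g.

68.8 kg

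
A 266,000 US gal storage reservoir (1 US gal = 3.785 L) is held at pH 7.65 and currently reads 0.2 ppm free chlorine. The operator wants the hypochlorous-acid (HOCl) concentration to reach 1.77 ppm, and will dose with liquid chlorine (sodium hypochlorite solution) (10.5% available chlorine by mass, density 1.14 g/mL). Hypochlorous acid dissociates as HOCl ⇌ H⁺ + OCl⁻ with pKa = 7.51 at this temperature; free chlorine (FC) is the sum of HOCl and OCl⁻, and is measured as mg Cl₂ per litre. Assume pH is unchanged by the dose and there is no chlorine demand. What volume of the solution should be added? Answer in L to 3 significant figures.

33.8 L

Volume: 266,000 US gal × 3.785 L/gal = 1,006,810 L.
[OCl⁻]/[HOCl] = 10^(pH − pKa) = 10^(7.65 − 7.51) = 1.38; fraction as HOCl = 1/(1 + 1.38) = 0.4201.
Free chlorine required for 1.77 ppm HOCl: 1.77 / 0.4201 = 4.213 ppm.
FC to add: 4.213 − 0.2 = 4.013 mg/L as Cl₂.
Cl₂ equivalent: 4.013 mg/L × 1,006,810 L = 4041 g.
Product at 10.5% available Cl: 4041 / 0.105 = 38,480 g.
Volume: 38,480 g ÷ 1.14 g/mL = 33,760 mL.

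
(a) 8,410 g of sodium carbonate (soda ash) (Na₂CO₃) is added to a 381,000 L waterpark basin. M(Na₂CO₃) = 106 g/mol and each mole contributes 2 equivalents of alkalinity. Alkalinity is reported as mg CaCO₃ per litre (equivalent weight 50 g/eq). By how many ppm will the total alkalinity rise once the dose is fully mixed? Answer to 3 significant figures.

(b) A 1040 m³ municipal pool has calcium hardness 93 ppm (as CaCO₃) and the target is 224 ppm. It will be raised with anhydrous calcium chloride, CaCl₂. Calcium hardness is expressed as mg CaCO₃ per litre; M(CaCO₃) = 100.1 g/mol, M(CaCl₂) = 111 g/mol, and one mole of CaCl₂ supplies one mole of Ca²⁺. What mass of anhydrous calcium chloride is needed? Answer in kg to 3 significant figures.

(a) 20.8 ppm; (b) 151 kg

(a) Moles of Na₂CO₃: 8,410 g ÷ 106 g/mol = 79.34 mol → 158.7 eq of alkalinity.
(a) As CaCO₃: 158.7 eq × 50 g/eq = 7934 g.
(a) Rise: 7934 g / 381,000 L × 1000 = 20.82 mg/L.

(b) Volume: 1040 m³ = 1,040,000 L.
(b) Hardness to add: (224 − 93) = 131 mg/L as CaCO₃ × 1,040,000 L = 136,200 g as CaCO₃.
(b) Moles of Ca²⁺ (1 mol Ca²⁺ ≡ 1 mol CaCO₃): 136,200 / 100.1 g/mol = 1361 mol.
(b) Mass of CaCl₂: 1361 × 111 = 151,100 g.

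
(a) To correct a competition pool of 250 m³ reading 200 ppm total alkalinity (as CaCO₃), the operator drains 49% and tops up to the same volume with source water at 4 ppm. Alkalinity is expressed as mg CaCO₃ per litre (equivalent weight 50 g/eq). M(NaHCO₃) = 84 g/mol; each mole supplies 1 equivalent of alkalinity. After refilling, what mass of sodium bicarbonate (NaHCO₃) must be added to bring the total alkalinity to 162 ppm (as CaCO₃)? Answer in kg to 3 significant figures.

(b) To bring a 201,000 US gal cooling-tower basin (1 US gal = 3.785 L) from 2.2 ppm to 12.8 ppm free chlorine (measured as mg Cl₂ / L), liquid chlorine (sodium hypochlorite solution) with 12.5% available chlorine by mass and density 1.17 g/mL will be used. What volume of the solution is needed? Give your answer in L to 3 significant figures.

(a) Volume: 250 m³ = 250,000 L.
(a) After draining 49% and refilling: 200 × 0.51 + 4 × 0.49 = 103.96 ppm.
(a) Deficit to target: 162 − 103.96 = 58.04 mg/L.
(a) As CaCO₃: 58.04 mg/L × 250,000 L = 14,510 g; ÷ 50 g/eq ÷ 1 = 290.2 mol NaHCO₃.
(a) Mass: 290.2 × 84 = 24,380 g.

(b) Volume: 201,000 US gal × 3.785 L/gal = 760,785 L.
(b) Chlorine deficit: 12.8 − 2.2 = 10.6 ppm = 10.6 mg/L as Cl₂.
(b) Cl₂ equivalent needed: 10.6 mg/L × 760,785 L = 8,064,000 mg = 8064 g.
(b) Product at 12.5% available chlorine: 8064 / 0.125 = 64,510 g.
(b) Volume at density 1.17 g/mL: 64,510 g ÷ 1.17 g/mL = 55,140 mL.

(a) 24.4 kg; (b) 55.1 L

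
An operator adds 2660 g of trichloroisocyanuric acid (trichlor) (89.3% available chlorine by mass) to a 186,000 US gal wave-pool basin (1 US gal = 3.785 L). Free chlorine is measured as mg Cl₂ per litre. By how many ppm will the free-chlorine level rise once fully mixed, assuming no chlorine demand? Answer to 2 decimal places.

Volume: 186,000 US gal × 3.785 L/gal = 704,010 L.
Available chlorine delivered: 2660 g × 0.893 = 2375 g as Cl₂.
Concentration rise: 2375 g / 704,010 L = 3.374 mg/L = 3.37 ppm.

3.37 ppm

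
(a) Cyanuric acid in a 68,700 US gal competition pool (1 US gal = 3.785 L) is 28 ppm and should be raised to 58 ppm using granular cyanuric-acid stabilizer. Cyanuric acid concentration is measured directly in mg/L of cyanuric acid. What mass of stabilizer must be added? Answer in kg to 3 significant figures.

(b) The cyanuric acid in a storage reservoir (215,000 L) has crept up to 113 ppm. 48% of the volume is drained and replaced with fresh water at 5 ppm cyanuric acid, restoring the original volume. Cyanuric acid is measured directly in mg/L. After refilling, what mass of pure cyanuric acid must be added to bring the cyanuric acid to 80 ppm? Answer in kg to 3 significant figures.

(a) Volume: 68,700 US gal × 3.785 L/gal = 260,030 L.
(a) CYA to add: (58 − 28) = 30 mg/L × 260,030 L = 7801 g cyanuric acid.

(b) After draining 48% and refilling: 113 × 0.52 + 5 × 0.48 = 61.16 ppm.
(b) Deficit to target: 80 − 61.16 = 18.84 mg/L.
(b) Mass: 18.84 mg/L × 215,000 L = 4051 g cyanuric acid.

(a) 7.80 kg; (b) 4.05 kg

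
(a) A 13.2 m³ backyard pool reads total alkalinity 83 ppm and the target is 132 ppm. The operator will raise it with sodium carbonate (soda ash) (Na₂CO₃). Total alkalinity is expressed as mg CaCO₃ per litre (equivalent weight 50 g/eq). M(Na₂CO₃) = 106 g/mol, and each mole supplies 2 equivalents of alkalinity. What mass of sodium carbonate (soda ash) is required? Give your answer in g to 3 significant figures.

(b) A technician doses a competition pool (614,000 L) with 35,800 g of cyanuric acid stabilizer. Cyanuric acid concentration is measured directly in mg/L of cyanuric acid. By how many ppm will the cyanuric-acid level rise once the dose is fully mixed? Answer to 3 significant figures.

(a) 686 g; (b) 58.3 ppm

(a) Volume: 13.2 m³ = 13,200 L.
(a) Alkalinity to add: (132 − 83) = 49 mg/L as CaCO₃ × 13,200 L = 646.8 g as CaCO₃.
(a) Equivalents: 646.8 g ÷ 50 g/eq = 12.94 eq.
(a) Each mole of Na₂CO₃ supplies 2 eq, so 12.94 / 2 = 6.468 mol.
(a) Mass: 6.468 mol × 106 g/mol = 685.6 g.

(b) Rise: 35,800 g / 614,000 L × 1000 = 58.31 mg/L.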